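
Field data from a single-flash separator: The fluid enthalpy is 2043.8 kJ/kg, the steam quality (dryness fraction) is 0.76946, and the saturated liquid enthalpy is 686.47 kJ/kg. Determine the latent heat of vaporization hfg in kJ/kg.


hfg = (h - hf) / x
hfg = (2043.8 - 686.47) / 0.76946
hfg = 1764.0 kJ/kg


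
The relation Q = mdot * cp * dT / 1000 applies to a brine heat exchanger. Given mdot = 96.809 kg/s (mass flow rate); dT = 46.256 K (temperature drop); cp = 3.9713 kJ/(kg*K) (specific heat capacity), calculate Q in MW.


Q = mdot * cp * dT / 1000
Q = 96.809 * 3.9713 * 46.256 / 1000
Q = 17.783 MW


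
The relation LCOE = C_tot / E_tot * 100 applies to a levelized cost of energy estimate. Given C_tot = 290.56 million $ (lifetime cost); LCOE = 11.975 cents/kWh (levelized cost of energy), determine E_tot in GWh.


E_tot = C_tot / LCOE * 100
E_tot = 290.56 / 11.975 * 100
E_tot = 2426.4 GWh


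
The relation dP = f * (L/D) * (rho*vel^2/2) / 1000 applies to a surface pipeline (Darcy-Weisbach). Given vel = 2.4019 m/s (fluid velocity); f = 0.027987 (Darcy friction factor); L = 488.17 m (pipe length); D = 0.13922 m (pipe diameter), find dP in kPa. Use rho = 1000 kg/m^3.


dP = f * (L/D) * (rho*vel^2/2) / 1000
dP = 0.027987 * (488.17/0.13922) * (1000*2.4019^2/2) / 1000
dP = 283.08 kPa


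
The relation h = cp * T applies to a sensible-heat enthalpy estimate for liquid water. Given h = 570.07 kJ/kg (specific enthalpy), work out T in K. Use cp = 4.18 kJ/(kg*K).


T = h / cp
T = 570.07 / 4.18
T = 136.3804 deg C
Convert to K: 136.3804 + 273.15 = 409.53 K
T = 409.53 K


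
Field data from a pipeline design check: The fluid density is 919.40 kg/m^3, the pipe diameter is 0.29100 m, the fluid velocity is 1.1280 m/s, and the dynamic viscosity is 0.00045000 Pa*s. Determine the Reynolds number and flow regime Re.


Step 1: Re = rho*vel*D/mu = 919.4*1.128*0.291/0.00045 = 6.7065e+05
Step 2: Re = 6.7065e+05 > 4000, so flow is turbulent.
Re = 6.7065e+05 (turbulent)


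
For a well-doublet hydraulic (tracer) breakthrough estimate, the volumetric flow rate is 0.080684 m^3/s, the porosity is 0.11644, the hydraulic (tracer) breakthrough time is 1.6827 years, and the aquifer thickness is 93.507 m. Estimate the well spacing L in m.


L = sqrt(t_bt*365.25*86400*3*Qv / (pi*hr*phi))
L = sqrt(1.6827*365.25*86400*3*0.080684 / (pi*93.507*0.11644))
L = 613.00 m


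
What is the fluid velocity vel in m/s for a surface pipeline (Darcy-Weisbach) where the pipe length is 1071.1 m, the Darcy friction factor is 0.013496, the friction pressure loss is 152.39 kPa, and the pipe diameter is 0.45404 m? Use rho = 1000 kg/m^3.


vel = sqrt(dP*1000*2*D / (f*L*rho))
vel = sqrt(152.39*1000*2*0.45404 / (0.013496*1071.1*1000))
vel = 3.0940 m/s


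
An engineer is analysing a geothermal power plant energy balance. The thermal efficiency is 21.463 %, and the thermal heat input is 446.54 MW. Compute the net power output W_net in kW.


W_net = eta / 100 * Q_in
W_net = 21.463 / 100 * 446.54
W_net = 95.84088 MW
Convert: 95.84088 MW * 1000.0 = 95841 kW
W_net = 95841 kW


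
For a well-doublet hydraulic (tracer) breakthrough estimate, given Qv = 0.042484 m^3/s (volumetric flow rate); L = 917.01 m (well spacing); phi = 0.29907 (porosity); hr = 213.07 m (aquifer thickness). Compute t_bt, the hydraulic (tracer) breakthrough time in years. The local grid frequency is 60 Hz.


t_bt = pi * hr * phi * L^2 / (3 * Qv) / (365.25*86400)
t_bt = pi * 213.07 * 0.29907 * 917.01^2 / (3 * 0.042484) / (365.25*86400)
t_bt = 41.855 years


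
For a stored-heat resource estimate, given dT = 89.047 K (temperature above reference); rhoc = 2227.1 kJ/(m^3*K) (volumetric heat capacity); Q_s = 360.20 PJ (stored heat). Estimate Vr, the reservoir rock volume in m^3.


Vr = Q_s * 1e12 / (rhoc * dT)
Vr = 360.20 * 1e12 / (2227.1 * 89.047)
Vr = 1.8163e+09 m^3


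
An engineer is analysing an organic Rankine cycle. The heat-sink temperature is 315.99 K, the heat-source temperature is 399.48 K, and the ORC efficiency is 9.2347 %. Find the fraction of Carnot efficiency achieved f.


f = (eta_orc/100) / (1 - Tc/Th)
f = (9.2347/100) / (1 - 315.99/399.48)
f = 0.44186


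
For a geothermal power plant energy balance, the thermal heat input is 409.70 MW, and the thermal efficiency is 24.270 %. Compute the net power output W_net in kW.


W_net = eta / 100 * Q_in
W_net = 24.270 / 100 * 409.70
W_net = 99.43419 MW
Convert: 99.43419 MW * 1000.0 = 99434 kW
W_net = 99434 kW


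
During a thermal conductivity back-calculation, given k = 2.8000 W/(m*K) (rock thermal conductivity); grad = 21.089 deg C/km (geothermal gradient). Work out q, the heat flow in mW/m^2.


q = k * grad / 1000
q = 2.8000 * 21.089 / 1000
q = 0.05904920 W/m^2
Convert: 0.05904920 W/m^2 * 1000.0 = 59.049 mW/m^2
q = 59.049 mW/m^2


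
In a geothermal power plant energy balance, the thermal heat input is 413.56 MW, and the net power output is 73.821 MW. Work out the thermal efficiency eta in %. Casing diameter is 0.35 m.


eta = W_net / Q_in * 100
eta = 73.821 / 413.56 * 100
eta = 17.850 %


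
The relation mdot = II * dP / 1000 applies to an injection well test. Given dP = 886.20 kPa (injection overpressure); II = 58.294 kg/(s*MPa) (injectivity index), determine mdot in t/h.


mdot = II * dP / 1000
mdot = 58.294 * 886.20 / 1000
mdot = 51.66014 kg/s
Convert: 51.66014 kg/s * 3.6 = 185.98 t/h
mdot = 185.98 t/h


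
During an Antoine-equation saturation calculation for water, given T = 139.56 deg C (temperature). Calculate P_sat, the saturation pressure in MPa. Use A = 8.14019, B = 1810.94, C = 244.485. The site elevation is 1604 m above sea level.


P_sat = 10^(A - B/(C + T)) / 760 * 0.101325
P_sat = 10^(8.14019 - 1810.94/(244.485 + 139.56)) / 760 * 0.101325
P_sat = 0.35453 MPa


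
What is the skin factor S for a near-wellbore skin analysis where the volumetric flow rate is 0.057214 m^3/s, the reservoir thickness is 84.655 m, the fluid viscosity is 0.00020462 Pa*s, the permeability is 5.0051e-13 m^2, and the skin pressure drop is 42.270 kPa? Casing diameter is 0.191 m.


S = dP_s * 1000 * 2*pi*k*hr / (q*mu)
S = 42.270 * 1000 * 2*pi*5.0051e-13*84.655 / (0.057214*0.00020462)
S = 0.96123


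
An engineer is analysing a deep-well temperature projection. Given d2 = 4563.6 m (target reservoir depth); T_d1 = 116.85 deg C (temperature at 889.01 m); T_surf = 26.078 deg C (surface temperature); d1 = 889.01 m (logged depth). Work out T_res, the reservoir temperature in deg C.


Step 1: grad = (T_d1 - T_surf)/d1 * 1000 = (116.85 - 26.078)/889.01 * 1000 = 102.1046 deg C/km
Step 2: T_res = T_surf + grad*d2/1000 = 26.078 + 102.1046*4563.6/1000 = 492.04 deg C
T_res = 492.04 deg C


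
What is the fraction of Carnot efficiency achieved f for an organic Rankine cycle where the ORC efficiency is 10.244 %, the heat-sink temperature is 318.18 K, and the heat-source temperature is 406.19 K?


f = (eta_orc/100) / (1 - Tc/Th)
f = (10.244/100) / (1 - 318.18/406.19)
f = 0.47279


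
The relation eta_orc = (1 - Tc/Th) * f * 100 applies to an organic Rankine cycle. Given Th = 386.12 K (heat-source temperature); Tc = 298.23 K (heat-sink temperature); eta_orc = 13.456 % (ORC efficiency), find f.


f = (eta_orc/100) / (1 - Tc/Th)
f = (13.456/100) / (1 - 298.23/386.12)
f = 0.59115


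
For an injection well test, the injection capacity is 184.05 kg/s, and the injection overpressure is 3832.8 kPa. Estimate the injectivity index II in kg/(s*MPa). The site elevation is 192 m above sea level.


II = mdot * 1000 / dP
II = 184.05 * 1000 / 3832.8
II = 48.020 kg/(s*MPa)


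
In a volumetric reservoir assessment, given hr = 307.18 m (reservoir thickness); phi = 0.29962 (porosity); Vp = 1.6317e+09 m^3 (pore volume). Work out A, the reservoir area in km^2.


A = Vp / (1e6 * hr * phi)
A = 1.6317e+09 / (1e6 * 307.18 * 0.29962)
A = 17.729 km^2


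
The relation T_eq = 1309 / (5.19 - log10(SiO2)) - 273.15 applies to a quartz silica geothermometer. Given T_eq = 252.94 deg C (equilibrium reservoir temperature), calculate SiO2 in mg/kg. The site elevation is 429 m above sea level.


SiO2 = 10^(5.19 - 1309/(T_eq + 273.15))
SiO2 = 10^(5.19 - 1309/(252.94 + 273.15))
SiO2 = 503.31 mg/kg


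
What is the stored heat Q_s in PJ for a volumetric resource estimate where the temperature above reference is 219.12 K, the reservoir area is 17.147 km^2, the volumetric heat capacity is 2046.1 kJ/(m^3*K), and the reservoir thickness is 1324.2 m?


Step 1: Vr = A*1e6*hr = 17.147*1e6*1324.2 = 2.270606e+10 m^3
Step 2: Q_s = Vr*rhoc*dT/1e12 = 2.270606e+10*2046.1*219.12/1e12 = 10180 PJ
Q_s = 10180 PJ


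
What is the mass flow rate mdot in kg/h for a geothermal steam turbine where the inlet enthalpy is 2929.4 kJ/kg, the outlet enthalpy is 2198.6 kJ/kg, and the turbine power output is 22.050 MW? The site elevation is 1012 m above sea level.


mdot = P * 1000 / (h_in - h_out)
mdot = 22.050 * 1000 / (2929.4 - 2198.6)
mdot = 30.17241 kg/s
Convert: 30.17241 kg/s * 3600.0 = 1.0862e+05 kg/h
mdot = 1.0862e+05 kg/h


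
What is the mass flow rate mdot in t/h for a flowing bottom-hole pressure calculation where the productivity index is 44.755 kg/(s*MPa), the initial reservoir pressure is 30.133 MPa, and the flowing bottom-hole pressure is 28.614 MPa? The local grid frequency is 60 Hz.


mdot = (P_i - P_wf) * PI
mdot = (30.133 - 28.614) * 44.755
mdot = 67.98284 kg/s
Convert: 67.98284 kg/s * 3.6 = 244.74 t/h
mdot = 244.74 t/h


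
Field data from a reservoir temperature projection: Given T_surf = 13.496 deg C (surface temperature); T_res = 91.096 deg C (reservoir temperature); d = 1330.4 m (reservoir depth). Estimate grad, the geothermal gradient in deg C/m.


grad = (T_res - T_surf) / d * 1000
grad = (91.096 - 13.496) / 1330.4 * 1000
grad = 58.32832 deg C/km
Convert: 58.32832 deg C/km * 0.001 = 0.058328 deg C/m
grad = 0.058328 deg C/m


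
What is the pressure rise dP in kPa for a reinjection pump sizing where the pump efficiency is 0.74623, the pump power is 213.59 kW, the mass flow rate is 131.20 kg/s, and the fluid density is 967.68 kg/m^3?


dP = P_pump * rho * eta / mdot
dP = 213.59 * 967.68 * 0.74623 / 131.20
dP = 1175.6 kPa


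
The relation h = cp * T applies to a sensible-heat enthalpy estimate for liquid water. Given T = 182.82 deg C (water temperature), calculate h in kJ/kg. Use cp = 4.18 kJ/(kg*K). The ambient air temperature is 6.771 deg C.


h = cp * T
h = 4.18 * 182.82
h = 764.19 kJ/kg


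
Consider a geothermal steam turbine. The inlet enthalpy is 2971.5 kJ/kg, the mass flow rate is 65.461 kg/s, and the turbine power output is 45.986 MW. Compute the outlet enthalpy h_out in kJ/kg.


h_out = h_in - P * 1000 / mdot
h_out = 2971.5 - 45.986 * 1000 / 65.461
h_out = 2269.0 kJ/kg


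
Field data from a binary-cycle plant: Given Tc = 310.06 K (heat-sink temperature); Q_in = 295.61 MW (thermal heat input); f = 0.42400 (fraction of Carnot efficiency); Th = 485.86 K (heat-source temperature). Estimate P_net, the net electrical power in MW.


Step 1: eta = (1 - Tc/Th)*f = (1 - 310.06/485.86)*0.424 = 0.1534170
Step 2: P_net = eta * Q_in = 0.1534170 * 295.61 = 45.352 MW
P_net = 45.352 MW


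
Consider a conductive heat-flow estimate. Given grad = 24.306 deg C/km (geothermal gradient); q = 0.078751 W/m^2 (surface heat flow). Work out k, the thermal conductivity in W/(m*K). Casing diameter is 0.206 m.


k = q * 1000 / grad
k = 0.078751 * 1000 / 24.306
k = 3.2400 W/(m*K)


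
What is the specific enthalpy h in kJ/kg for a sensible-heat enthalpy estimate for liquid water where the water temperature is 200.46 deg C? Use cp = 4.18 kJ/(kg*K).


h = cp * T
h = 4.18 * 200.46
h = 837.92 kJ/kg


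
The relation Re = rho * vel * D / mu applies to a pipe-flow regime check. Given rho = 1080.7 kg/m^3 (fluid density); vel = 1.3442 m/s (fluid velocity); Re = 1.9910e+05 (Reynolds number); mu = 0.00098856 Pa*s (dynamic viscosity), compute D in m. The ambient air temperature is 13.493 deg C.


D = Re * mu / (rho * vel)
D = 1.9910e+05 * 0.00098856 / (1080.7 * 1.3442)
D = 0.13549 m


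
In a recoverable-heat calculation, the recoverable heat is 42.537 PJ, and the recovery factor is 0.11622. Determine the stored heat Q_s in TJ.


Q_s = Q_rec / RF
Q_s = 42.537 / 0.11622
Q_s = 366.0041 PJ
Convert: 366.0041 PJ * 1000.0 = 3.6600e+05 TJ
Q_s = 3.6600e+05 TJ


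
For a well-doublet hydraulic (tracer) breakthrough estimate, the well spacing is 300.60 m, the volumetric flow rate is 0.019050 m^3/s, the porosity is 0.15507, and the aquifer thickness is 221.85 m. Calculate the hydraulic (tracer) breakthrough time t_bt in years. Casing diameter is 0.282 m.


t_bt = pi * hr * phi * L^2 / (3 * Qv) / (365.25*86400)
t_bt = pi * 221.85 * 0.15507 * 300.60^2 / (3 * 0.019050) / (365.25*86400)
t_bt = 5.4150 years


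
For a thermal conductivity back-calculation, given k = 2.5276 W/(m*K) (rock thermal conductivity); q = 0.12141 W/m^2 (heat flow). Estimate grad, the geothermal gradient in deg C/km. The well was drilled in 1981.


grad = q / k * 1000
grad = 0.12141 / 2.5276 * 1000
grad = 48.034 deg C/km


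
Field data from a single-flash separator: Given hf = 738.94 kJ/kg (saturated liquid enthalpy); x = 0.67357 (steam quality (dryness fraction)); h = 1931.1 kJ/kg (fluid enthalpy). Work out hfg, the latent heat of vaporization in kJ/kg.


hfg = (h - hf) / x
hfg = (1931.1 - 738.94) / 0.67357
hfg = 1769.9 kJ/kg


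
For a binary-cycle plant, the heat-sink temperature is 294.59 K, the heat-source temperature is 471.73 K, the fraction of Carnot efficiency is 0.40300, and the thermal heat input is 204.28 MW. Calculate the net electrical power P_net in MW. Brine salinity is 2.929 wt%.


Step 1: eta = (1 - Tc/Th)*f = (1 - 294.59/471.73)*0.403 = 0.1513311
Step 2: P_net = eta * Q_in = 0.1513311 * 204.28 = 30.914 MW
P_net = 30.914 MW


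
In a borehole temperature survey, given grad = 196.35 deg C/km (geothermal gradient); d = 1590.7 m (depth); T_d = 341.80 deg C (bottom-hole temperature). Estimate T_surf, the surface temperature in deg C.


T_surf = T_d - grad * d / 1000
T_surf = 341.80 - 196.35 * 1590.7 / 1000
T_surf = 29.466 deg C


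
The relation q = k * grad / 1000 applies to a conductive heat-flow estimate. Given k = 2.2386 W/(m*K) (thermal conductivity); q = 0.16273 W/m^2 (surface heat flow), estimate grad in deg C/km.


grad = q * 1000 / k
grad = 0.16273 * 1000 / 2.2386
grad = 72.693 deg C/km


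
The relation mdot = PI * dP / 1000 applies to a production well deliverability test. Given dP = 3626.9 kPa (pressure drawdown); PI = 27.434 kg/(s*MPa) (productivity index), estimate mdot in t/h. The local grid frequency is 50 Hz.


mdot = PI * dP / 1000
mdot = 27.434 * 3626.9 / 1000
mdot = 99.50037 kg/s
Convert: 99.50037 kg/s * 3.6 = 358.20 t/h
mdot = 358.20 t/h


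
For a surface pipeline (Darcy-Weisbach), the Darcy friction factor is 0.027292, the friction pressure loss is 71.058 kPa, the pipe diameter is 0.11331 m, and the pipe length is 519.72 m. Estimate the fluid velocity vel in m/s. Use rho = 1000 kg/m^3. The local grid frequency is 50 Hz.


vel = sqrt(dP*1000*2*D / (f*L*rho))
vel = sqrt(71.058*1000*2*0.11331 / (0.027292*519.72*1000))
vel = 1.0655 m/s


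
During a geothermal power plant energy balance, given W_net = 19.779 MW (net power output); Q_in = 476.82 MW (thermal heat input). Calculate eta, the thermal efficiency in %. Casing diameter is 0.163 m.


eta = W_net / Q_in * 100
eta = 19.779 / 476.82 * 100
eta = 4.1481 %


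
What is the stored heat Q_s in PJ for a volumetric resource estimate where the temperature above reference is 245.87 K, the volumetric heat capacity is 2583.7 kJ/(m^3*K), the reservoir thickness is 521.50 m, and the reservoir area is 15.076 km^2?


Step 1: Vr = A*1e6*hr = 15.076*1e6*521.5 = 7.862134e+09 m^3
Step 2: Q_s = Vr*rhoc*dT/1e12 = 7.862134e+09*2583.7*245.87/1e12 = 4994.5 PJ
Q_s = 4994.5 PJ


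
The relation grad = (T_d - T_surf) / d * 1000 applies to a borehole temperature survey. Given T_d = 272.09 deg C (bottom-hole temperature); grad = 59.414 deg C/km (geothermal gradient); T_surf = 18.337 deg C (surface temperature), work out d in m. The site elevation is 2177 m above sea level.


d = (T_d - T_surf) / grad * 1000
d = (272.09 - 18.337) / 59.414 * 1000
d = 4270.9 m


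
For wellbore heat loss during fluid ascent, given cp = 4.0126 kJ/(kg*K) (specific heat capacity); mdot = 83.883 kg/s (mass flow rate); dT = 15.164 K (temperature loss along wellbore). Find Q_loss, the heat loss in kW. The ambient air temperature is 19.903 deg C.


Q_loss = mdot * cp * dT
Q_loss = 83.883 * 4.0126 * 15.164
Q_loss = 5104.0 kW


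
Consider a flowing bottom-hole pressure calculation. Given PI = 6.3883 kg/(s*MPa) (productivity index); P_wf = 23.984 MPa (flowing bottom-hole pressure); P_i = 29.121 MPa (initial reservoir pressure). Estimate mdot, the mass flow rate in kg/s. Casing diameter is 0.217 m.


mdot = (P_i - P_wf) * PI
mdot = (29.121 - 23.984) * 6.3883
mdot = 32.817 kg/s


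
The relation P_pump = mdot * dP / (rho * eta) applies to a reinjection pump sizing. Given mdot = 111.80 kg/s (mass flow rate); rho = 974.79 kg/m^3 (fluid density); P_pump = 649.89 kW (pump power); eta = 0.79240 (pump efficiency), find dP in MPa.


dP = P_pump * rho * eta / mdot
dP = 649.89 * 974.79 * 0.79240 / 111.80
dP = 4490.075 kPa
Convert: 4490.075 kPa * 0.001 = 4.4901 MPa
dP = 4.4901 MPa


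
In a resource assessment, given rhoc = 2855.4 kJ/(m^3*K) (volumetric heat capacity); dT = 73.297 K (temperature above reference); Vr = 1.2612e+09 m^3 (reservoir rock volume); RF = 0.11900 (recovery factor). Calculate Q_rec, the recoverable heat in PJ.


Step 1: Q_s = Vr*rhoc*dT/1e12 = 1.2612e+09*2855.4*73.297/1e12 = 263.9594 PJ
Step 2: Q_rec = Q_s * RF = 263.9594 * 0.119 = 31.411 PJ
Q_rec = 31.411 PJ


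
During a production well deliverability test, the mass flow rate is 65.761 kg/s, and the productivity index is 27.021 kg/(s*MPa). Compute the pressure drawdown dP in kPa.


dP = mdot * 1000 / PI
dP = 65.761 * 1000 / 27.021
dP = 2433.7 kPa


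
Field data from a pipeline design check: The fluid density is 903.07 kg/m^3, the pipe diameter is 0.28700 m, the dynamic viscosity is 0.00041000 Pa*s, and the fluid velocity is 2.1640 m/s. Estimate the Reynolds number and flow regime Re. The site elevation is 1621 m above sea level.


Step 1: Re = rho*vel*D/mu = 903.07*2.164*0.287/0.00041 = 1.3680e+06
Step 2: Re = 1.3680e+06 > 4000, so flow is turbulent.
Re = 1.3680e+06 (turbulent)


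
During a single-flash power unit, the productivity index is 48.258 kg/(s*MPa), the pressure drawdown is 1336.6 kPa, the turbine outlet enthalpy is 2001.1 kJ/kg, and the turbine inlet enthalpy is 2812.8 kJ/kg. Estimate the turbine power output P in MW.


Step 1: mdot = PI * dP / 1000 = 48.258 * 1336.6 / 1000 = 64.50164 kg/s
Step 2: P = mdot*(h_in - h_out)/1000 = 64.50164*(2812.8 - 2001.1)/1000 = 52.356 MW
P = 52.356 MW


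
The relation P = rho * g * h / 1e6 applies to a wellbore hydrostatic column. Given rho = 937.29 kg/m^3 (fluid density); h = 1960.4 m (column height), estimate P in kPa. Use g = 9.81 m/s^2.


P = rho * g * h / 1e6
P = 937.29 * 9.81 * 1960.4 / 1e6
P = 18.02552 MPa
Convert: 18.02552 MPa * 1000.0 = 18026 kPa
P = 18026 kPa


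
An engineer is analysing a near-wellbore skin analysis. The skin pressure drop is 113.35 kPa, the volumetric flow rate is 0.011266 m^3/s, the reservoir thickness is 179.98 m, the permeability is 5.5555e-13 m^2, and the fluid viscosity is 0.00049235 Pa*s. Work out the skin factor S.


S = dP_s * 1000 * 2*pi*k*hr / (q*mu)
S = 113.35 * 1000 * 2*pi*5.5555e-13*179.98 / (0.011266*0.00049235)
S = 12.838


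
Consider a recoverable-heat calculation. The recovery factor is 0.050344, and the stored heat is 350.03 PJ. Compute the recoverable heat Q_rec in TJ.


Q_rec = Q_s * RF
Q_rec = 350.03 * 0.050344
Q_rec = 17.62191 PJ
Convert: 17.62191 PJ * 1000.0 = 17622 TJ
Q_rec = 17622 TJ


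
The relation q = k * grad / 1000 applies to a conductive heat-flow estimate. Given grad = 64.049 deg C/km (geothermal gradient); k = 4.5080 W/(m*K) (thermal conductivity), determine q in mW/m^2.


q = k * grad / 1000
q = 4.5080 * 64.049 / 1000
q = 0.2887329 W/m^2
Convert: 0.2887329 W/m^2 * 1000.0 = 288.73 mW/m^2
q = 288.73 mW/m^2


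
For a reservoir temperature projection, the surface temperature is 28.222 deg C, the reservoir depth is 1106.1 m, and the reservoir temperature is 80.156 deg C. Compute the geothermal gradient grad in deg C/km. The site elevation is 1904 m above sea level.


grad = (T_res - T_surf) / d * 1000
grad = (80.156 - 28.222) / 1106.1 * 1000
grad = 46.952 deg C/km


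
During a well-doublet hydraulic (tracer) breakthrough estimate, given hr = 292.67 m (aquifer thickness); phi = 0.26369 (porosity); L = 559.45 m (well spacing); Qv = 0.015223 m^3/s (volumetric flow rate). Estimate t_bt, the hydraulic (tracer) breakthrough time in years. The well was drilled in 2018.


t_bt = pi * hr * phi * L^2 / (3 * Qv) / (365.25*86400)
t_bt = pi * 292.67 * 0.26369 * 559.45^2 / (3 * 0.015223) / (365.25*86400)
t_bt = 52.652 years


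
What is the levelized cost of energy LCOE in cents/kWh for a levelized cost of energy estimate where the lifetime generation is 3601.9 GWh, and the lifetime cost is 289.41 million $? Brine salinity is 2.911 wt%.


LCOE = C_tot / E_tot * 100
LCOE = 289.41 / 3601.9 * 100
LCOE = 8.0349 cents/kWh


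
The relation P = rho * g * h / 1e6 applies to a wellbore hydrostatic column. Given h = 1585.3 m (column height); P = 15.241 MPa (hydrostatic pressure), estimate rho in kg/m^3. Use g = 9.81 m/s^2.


rho = P * 1e6 / (g * h)
rho = 15.241 * 1e6 / (9.81 * 1585.3)
rho = 980.02 kg/m^3


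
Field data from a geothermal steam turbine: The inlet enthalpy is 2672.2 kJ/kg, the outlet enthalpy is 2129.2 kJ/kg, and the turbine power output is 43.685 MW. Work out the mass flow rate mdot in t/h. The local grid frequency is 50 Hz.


mdot = P * 1000 / (h_in - h_out)
mdot = 43.685 * 1000 / (2672.2 - 2129.2)
mdot = 80.45120 kg/s
Convert: 80.45120 kg/s * 3.6 = 289.62 t/h
mdot = 289.62 t/h


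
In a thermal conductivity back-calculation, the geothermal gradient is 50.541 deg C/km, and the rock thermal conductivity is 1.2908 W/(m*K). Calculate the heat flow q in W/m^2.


q = k * grad / 1000
q = 1.2908 * 50.541 / 1000
q = 0.065238 W/m^2


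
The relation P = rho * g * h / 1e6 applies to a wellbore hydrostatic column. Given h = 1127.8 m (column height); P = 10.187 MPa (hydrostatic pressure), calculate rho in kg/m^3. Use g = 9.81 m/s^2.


rho = P * 1e6 / (g * h)
rho = 10.187 * 1e6 / (9.81 * 1127.8)
rho = 920.76 kg/m^3


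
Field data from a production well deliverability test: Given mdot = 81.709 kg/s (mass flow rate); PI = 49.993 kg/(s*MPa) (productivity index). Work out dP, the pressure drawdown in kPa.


dP = mdot * 1000 / PI
dP = 81.709 * 1000 / 49.993
dP = 1634.4 kPa


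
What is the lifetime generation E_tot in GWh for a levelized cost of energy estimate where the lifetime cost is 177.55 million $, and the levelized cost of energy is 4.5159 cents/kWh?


E_tot = C_tot / LCOE * 100
E_tot = 177.55 / 4.5159 * 100
E_tot = 3931.7 GWh


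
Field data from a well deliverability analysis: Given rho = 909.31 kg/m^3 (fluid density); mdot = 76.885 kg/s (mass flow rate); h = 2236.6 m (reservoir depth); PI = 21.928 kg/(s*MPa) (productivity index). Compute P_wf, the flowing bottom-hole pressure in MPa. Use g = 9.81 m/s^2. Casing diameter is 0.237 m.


Step 1: P_i = rho*g*h/1e6 = 909.31*9.81*2236.6/1e6 = 19.95121 MPa
Step 2: P_wf = P_i - mdot/PI = 19.95121 - 76.885/21.928 = 16.445 MPa
P_wf = 16.445 MPa


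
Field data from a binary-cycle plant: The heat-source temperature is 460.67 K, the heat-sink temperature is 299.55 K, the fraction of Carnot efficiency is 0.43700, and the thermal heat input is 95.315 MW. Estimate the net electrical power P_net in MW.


Step 1: eta = (1 - Tc/Th)*f = (1 - 299.55/460.67)*0.437 = 0.1528414
Step 2: P_net = eta * Q_in = 0.1528414 * 95.315 = 14.568 MW
P_net = 14.568 MW


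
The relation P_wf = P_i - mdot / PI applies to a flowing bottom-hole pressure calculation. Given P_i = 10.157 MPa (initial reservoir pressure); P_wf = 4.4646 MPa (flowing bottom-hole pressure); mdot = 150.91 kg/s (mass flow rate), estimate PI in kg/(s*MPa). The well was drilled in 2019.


PI = mdot / (P_i - P_wf)
PI = 150.91 / (10.157 - 4.4646)
PI = 26.511 kg/(s*MPa)


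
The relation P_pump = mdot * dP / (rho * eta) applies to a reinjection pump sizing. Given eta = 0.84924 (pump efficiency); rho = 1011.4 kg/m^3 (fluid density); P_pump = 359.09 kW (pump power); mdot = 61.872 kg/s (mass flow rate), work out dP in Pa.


dP = P_pump * rho * eta / mdot
dP = 359.09 * 1011.4 * 0.84924 / 61.872
dP = 4984.970 kPa
Convert: 4984.970 kPa * 1000.0 = 4.9850e+06 Pa
dP = 4.9850e+06 Pa


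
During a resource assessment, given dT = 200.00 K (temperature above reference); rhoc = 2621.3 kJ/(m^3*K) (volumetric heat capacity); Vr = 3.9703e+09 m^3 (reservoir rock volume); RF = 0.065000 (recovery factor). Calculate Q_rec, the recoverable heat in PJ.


Step 1: Q_s = Vr*rhoc*dT/1e12 = 3.9703e+09*2621.3*200.0/1e12 = 2081.469 PJ
Step 2: Q_rec = Q_s * RF = 2081.469 * 0.065 = 135.30 PJ
Q_rec = 135.30 PJ


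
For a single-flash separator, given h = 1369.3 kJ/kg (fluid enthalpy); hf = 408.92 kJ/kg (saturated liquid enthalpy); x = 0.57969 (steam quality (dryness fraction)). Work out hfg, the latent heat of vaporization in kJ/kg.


hfg = (h - hf) / x
hfg = (1369.3 - 408.92) / 0.57969
hfg = 1656.7 kJ/kg


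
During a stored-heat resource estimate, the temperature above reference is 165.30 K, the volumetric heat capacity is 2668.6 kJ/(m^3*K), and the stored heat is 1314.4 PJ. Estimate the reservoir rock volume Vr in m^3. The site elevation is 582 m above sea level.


Vr = Q_s * 1e12 / (rhoc * dT)
Vr = 1314.4 * 1e12 / (2668.6 * 165.30)
Vr = 2.9797e+09 m^3


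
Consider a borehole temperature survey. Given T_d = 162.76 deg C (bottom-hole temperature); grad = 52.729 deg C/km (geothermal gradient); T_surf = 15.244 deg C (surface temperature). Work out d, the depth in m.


d = (T_d - T_surf) / grad * 1000
d = (162.76 - 15.244) / 52.729 * 1000
d = 2797.6 m


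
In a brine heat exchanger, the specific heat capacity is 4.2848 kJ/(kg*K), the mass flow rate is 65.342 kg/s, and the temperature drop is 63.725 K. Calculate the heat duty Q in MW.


Q = mdot * cp * dT / 1000
Q = 65.342 * 4.2848 * 63.725 / 1000
Q = 17.842 MW


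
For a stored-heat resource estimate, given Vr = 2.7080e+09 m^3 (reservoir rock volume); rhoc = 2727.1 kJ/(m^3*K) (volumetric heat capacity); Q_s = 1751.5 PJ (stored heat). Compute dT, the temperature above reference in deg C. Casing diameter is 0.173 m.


dT = Q_s * 1e12 / (Vr * rhoc)
dT = 1751.5 * 1e12 / (2.7080e+09 * 2727.1)
dT = 237.1704 K
Convert (temperature difference, 1 K = 1 deg C): 237.1704 K = 237.1704 deg C
dT = 237.17 deg C


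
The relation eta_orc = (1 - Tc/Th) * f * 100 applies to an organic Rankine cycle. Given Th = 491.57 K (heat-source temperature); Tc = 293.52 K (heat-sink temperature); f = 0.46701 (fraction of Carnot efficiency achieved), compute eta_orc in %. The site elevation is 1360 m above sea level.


eta_orc = (1 - Tc/Th) * f * 100
eta_orc = (1 - 293.52/491.57) * 0.46701 * 100
eta_orc = 18.815 %


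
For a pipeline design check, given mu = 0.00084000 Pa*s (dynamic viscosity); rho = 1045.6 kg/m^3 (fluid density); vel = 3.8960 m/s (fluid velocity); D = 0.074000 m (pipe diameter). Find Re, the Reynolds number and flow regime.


Step 1: Re = rho*vel*D/mu = 1045.6*3.896*0.074/0.00084 = 3.5887e+05
Step 2: Re = 3.5887e+05 > 4000, so flow is turbulent.
Re = 3.5887e+05 (turbulent)


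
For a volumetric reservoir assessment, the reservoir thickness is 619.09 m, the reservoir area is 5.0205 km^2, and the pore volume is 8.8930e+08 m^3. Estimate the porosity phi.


phi = Vp / (A * 1e6 * hr)
phi = 8.8930e+08 / (5.0205 * 1e6 * 619.09)
phi = 0.28612


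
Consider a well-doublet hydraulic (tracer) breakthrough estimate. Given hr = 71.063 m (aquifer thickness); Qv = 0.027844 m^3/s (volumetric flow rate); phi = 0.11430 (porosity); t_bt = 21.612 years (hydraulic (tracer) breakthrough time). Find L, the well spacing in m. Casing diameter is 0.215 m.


L = sqrt(t_bt*365.25*86400*3*Qv / (pi*hr*phi))
L = sqrt(21.612*365.25*86400*3*0.027844 / (pi*71.063*0.11430))
L = 1494.2 m


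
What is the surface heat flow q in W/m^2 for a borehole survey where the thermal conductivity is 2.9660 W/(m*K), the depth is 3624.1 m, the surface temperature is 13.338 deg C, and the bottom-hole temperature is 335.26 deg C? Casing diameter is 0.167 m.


Step 1: grad = (T_d - T_surf)/d * 1000 = (335.26 - 13.338)/3624.1 * 1000 = 88.82812 deg C/km
Step 2: q = k * grad / 1000 = 2.966 * 88.82812 / 1000 = 0.26346 W/m^2
q = 0.26346 W/m^2


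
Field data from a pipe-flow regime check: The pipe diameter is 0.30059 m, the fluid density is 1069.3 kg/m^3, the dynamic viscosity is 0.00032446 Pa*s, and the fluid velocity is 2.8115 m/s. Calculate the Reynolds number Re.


Re = rho * vel * D / mu
Re = 1069.3 * 2.8115 * 0.30059 / 0.00032446
Re = 2.7852e+06


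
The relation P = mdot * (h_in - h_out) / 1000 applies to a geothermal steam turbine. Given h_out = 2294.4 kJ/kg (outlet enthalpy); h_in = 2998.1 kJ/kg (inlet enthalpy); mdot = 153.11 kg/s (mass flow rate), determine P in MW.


P = mdot * (h_in - h_out) / 1000
P = 153.11 * (2998.1 - 2294.4) / 1000
P = 107.74 MW


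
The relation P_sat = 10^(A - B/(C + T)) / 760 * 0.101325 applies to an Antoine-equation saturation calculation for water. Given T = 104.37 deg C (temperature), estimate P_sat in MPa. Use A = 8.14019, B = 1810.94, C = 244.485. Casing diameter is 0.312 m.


P_sat = 10^(A - B/(C + T)) / 760 * 0.101325
P_sat = 10^(8.14019 - 1810.94/(244.485 + 104.37)) / 760 * 0.101325
P_sat = 0.11858 MPa


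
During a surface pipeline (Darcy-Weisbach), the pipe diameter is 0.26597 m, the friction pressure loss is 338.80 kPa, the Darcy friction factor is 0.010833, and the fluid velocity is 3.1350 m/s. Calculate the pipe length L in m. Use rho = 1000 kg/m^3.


L = dP*1000*D / (f*rho*vel^2/2)
L = 338.80*1000*0.26597 / (0.010833*1000*3.1350^2/2)
L = 1692.7 m


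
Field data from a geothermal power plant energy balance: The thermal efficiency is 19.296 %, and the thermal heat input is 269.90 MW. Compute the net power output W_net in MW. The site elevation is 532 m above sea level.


W_net = eta / 100 * Q_in
W_net = 19.296 / 100 * 269.90
W_net = 52.080 MW


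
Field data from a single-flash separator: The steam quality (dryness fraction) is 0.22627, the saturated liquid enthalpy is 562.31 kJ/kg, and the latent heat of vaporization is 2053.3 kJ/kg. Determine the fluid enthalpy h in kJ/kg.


h = hf + x * hfg
h = 562.31 + 0.22627 * 2053.3
h = 1026.9 kJ/kg


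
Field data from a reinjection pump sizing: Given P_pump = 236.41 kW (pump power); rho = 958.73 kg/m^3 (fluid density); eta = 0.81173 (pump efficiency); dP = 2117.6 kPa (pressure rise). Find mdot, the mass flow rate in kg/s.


mdot = P_pump * rho * eta / dP
mdot = 236.41 * 958.73 * 0.81173 / 2117.6
mdot = 86.882 kg/s


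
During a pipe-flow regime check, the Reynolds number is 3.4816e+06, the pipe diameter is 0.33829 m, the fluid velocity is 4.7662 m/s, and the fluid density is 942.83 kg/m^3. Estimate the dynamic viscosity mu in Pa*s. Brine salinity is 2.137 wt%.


mu = rho * vel * D / Re
mu = 942.83 * 4.7662 * 0.33829 / 3.4816e+06
mu = 0.00043663 Pa*s


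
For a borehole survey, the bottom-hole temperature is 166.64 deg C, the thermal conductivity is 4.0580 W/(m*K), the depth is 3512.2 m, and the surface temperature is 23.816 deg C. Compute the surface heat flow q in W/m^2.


Step 1: grad = (T_d - T_surf)/d * 1000 = (166.64 - 23.816)/3512.2 * 1000 = 40.66511 deg C/km
Step 2: q = k * grad / 1000 = 4.058 * 40.66511 / 1000 = 0.16502 W/m^2
q = 0.16502 W/m^2


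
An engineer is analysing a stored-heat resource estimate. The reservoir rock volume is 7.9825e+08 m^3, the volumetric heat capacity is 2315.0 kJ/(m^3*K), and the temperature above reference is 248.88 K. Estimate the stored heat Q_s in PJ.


Q_s = Vr * rhoc * dT / 1e12
Q_s = 7.9825e+08 * 2315.0 * 248.88 / 1e12
Q_s = 459.92 PJ


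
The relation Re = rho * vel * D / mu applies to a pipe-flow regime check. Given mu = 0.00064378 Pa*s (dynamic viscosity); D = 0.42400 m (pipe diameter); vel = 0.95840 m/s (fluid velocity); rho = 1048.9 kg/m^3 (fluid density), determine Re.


Re = rho * vel * D / mu
Re = 1048.9 * 0.95840 * 0.42400 / 0.00064378
Re = 6.6208e+05


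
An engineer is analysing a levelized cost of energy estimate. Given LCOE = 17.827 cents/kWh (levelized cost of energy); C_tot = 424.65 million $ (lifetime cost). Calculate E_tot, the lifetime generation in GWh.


E_tot = C_tot / LCOE * 100
E_tot = 424.65 / 17.827 * 100
E_tot = 2382.1 GWh


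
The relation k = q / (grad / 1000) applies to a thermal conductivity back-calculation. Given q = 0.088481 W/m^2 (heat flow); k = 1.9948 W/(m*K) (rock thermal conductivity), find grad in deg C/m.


grad = q / k * 1000
grad = 0.088481 / 1.9948 * 1000
grad = 44.35583 deg C/km
Convert: 44.35583 deg C/km * 0.001 = 0.044356 deg C/m
grad = 0.044356 deg C/m


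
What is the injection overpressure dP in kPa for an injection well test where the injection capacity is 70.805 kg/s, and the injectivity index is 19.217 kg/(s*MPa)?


dP = mdot * 1000 / II
dP = 70.805 * 1000 / 19.217
dP = 3684.5 kPa


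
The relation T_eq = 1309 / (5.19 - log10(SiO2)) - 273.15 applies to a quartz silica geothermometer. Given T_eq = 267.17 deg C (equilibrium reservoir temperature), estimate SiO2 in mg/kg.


SiO2 = 10^(5.19 - 1309/(T_eq + 273.15))
SiO2 = 10^(5.19 - 1309/(267.17 + 273.15))
SiO2 = 585.28 mg/kg


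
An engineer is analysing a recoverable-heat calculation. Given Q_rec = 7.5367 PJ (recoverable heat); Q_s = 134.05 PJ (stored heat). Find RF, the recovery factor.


RF = Q_rec / Q_s
RF = 7.5367 / 134.05
RF = 0.056223


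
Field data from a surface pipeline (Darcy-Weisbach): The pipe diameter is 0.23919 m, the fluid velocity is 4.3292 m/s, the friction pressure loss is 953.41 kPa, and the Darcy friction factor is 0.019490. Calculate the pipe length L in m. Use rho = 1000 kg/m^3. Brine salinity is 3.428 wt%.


L = dP*1000*D / (f*rho*vel^2/2)
L = 953.41*1000*0.23919 / (0.019490*1000*4.3292^2/2)
L = 1248.6 m


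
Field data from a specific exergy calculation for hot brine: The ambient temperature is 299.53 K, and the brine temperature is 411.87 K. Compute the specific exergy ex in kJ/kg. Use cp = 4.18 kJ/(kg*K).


ex = cp * ((T_b - T_0) - T_0 * ln(T_b/T_0))
ex = 4.18 * ((411.87 - 299.53) - 299.53 * ln(411.87/299.53))
ex = 70.816 kJ/kg


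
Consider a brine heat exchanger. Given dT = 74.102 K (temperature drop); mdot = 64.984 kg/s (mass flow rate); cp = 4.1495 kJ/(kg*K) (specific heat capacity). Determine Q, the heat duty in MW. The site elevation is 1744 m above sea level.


Q = mdot * cp * dT / 1000
Q = 64.984 * 4.1495 * 74.102 / 1000
Q = 19.982 MW


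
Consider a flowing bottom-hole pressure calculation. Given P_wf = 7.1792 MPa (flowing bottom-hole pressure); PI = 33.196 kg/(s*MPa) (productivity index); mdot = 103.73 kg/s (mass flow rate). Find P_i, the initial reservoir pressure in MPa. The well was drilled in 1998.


P_i = P_wf + mdot / PI
P_i = 7.1792 + 103.73 / 33.196
P_i = 10.304 MPa


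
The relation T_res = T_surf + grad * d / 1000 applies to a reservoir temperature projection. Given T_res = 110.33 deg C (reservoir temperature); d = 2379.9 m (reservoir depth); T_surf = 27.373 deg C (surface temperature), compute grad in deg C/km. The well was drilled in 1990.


grad = (T_res - T_surf) / d * 1000
grad = (110.33 - 27.373) / 2379.9 * 1000
grad = 34.857 deg C/km


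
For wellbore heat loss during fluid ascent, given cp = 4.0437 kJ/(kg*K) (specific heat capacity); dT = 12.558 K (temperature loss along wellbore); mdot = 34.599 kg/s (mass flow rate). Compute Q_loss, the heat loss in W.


Q_loss = mdot * cp * dT
Q_loss = 34.599 * 4.0437 * 12.558
Q_loss = 1756.964 kW
Convert: 1756.964 kW * 1000.0 = 1.7570e+06 W
Q_loss = 1.7570e+06 W


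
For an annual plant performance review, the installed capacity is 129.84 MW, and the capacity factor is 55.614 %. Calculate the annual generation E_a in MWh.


E_a = CF / 100 * cap * 8760
E_a = 55.614 / 100 * 129.84 * 8760
E_a = 6.3255e+05 MWh


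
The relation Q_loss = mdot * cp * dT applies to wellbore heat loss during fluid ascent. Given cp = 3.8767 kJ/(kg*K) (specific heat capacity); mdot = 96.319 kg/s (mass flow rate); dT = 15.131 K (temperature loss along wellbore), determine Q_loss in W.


Q_loss = mdot * cp * dT
Q_loss = 96.319 * 3.8767 * 15.131
Q_loss = 5649.913 kW
Convert: 5649.913 kW * 1000.0 = 5.6499e+06 W
Q_loss = 5.6499e+06 W


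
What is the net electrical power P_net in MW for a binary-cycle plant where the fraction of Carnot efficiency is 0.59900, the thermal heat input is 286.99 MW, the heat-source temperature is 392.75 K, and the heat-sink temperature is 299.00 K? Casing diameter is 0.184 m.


Step 1: eta = (1 - Tc/Th)*f = (1 - 299.0/392.75)*0.599 = 0.1429822
Step 2: P_net = eta * Q_in = 0.1429822 * 286.99 = 41.034 MW
P_net = 41.034 MW


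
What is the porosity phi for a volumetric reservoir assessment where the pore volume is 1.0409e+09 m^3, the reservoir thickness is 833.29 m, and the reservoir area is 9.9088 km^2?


phi = Vp / (A * 1e6 * hr)
phi = 1.0409e+09 / (9.9088 * 1e6 * 833.29)
phi = 0.12606


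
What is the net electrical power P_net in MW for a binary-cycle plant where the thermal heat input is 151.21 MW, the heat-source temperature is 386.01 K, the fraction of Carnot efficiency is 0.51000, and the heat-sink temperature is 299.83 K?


Step 1: eta = (1 - Tc/Th)*f = (1 - 299.83/386.01)*0.51 = 0.1138618
Step 2: P_net = eta * Q_in = 0.1138618 * 151.21 = 17.217 MW
P_net = 17.217 MW


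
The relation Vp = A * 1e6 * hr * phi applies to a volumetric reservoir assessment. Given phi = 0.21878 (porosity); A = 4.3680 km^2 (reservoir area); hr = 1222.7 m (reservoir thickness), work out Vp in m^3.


Vp = A * 1e6 * hr * phi
Vp = 4.3680 * 1e6 * 1222.7 * 0.21878
Vp = 1.1685e+09 m^3


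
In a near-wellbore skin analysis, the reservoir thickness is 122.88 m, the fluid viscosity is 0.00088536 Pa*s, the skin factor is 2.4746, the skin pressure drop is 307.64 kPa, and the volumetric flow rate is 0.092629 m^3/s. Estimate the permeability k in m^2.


k = S*q*mu / (2*pi*dP_s*1000*hr)
k = 2.4746*0.092629*0.00088536 / (2*pi*307.64*1000*122.88)
k = 8.5441e-13 m^2


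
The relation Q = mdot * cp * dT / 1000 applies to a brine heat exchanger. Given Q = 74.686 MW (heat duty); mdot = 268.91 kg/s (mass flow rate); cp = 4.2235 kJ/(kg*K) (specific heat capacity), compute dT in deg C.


dT = Q * 1000 / (mdot * cp)
dT = 74.686 * 1000 / (268.91 * 4.2235)
dT = 65.75969 K
Convert (temperature difference, 1 K = 1 deg C): 65.75969 K = 65.75969 deg C
dT = 65.760 deg C


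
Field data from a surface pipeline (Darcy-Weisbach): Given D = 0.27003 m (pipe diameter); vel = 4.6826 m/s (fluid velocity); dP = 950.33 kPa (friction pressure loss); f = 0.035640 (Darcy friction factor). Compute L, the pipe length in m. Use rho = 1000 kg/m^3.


L = dP*1000*D / (f*rho*vel^2/2)
L = 950.33*1000*0.27003 / (0.035640*1000*4.6826^2/2)
L = 656.76 m


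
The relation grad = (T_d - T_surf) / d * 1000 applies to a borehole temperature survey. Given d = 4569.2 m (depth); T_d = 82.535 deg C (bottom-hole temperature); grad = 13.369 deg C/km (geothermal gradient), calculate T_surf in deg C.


T_surf = T_d - grad * d / 1000
T_surf = 82.535 - 13.369 * 4569.2 / 1000
T_surf = 21.449 deg C


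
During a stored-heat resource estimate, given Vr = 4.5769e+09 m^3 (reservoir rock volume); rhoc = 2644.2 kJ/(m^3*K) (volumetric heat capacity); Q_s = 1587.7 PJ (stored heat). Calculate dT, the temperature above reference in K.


dT = Q_s * 1e12 / (Vr * rhoc)
dT = 1587.7 * 1e12 / (4.5769e+09 * 2644.2)
dT = 131.19 K
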